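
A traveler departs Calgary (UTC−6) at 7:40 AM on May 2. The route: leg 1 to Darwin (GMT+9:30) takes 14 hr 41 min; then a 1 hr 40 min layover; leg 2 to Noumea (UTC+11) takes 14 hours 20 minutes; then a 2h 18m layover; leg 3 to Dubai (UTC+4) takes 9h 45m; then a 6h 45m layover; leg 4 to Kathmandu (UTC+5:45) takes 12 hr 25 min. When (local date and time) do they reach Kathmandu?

9:19 AM on May 5

Convert departure to UTC: 7:40 AM + 6:00 = 1:40 PM UTC on May 2.
Add 14 hours and 41 minutes leg 1 → 4:21 AM UTC (May 3).
Add 1 hour 40 minutes layover in Darwin → 6:01 AM UTC.
Add 14 hours and 20 minutes leg 2 → 8:21 PM UTC.
Add 2 hours and 18 minutes layover in Noumea → 10:39 PM UTC.
Add 9 hours and 45 minutes leg 3 → 8:24 AM UTC (May 4).
Add 6 hours 45 minutes layover in Dubai → 3:09 PM UTC.
Add 12 hours 25 minutes leg 4 → 3:34 AM UTC (May 5).
Kathmandu is UTC+5:45, so local arrival = 3:34 AM + 5:45 = 9:19 AM on May 5.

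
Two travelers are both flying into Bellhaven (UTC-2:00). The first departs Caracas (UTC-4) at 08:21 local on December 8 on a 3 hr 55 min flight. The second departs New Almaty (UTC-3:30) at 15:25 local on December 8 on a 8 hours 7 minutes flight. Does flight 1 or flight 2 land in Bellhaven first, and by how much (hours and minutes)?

Flight 1 in UTC: 08:21 + 4:00 = 12:21 on Dec 8.
+3 hours 55 minutes → arrive 16:16 UTC on Dec 8.
Flight 2 in UTC: 15:25 + 3:30 = 18:55 on Dec 8.
+8 hours and 7 minutes → arrive 03:02 UTC on Dec 9.
Flight 1 lands earlier by 10 hours 46 minutes.

the first, by 10 hours 46 minutes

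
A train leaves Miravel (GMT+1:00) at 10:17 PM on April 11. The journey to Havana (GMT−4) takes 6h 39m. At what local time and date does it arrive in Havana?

11:56 PM on April 11

Convert departure to UTC: 10:17 PM − 1:00 = 9:17 PM UTC on Apr 11.
Add 6 hours 39 minutes travel time → 3:56 AM UTC (Apr 12).
Havana is UTC−4:00, so local arrival = 3:56 AM − 4:00 = 11:56 PM on Apr 11.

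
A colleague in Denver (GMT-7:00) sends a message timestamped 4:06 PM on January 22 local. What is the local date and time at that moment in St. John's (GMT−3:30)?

In UTC: 4:06 PM + 7:00 = 11:06 PM on Jan 22.
St. John's is UTC−3:30: 11:06 PM − 3:30 = 7:36 PM on Jan 22.

7:36 PM on Jan 22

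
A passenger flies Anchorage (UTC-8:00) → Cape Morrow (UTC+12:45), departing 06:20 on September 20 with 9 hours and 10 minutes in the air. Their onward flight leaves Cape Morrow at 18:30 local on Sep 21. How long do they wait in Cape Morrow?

Convert departure to UTC: 06:20 + 8:00 = 14:20 UTC on Sep 20.
Add 9 hours 10 minutes flight time → 23:30 UTC.
Cape Morrow is UTC+12:45, so local arrival = 23:30 + 12:45 = 12:15 on Sep 21.
Layover = 18:30 − 12:15 = 6 hours 15 minutes.

6 hours 15 minutes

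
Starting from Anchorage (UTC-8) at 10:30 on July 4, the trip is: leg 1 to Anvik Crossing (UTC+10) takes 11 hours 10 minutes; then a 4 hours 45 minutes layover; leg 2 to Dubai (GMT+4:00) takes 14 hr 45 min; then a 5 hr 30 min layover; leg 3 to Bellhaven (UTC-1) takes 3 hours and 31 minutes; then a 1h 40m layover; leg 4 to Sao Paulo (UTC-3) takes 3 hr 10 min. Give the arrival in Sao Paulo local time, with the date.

12:01 on Jul 6

Convert departure to UTC: 10:30 + 8:00 = 18:30 UTC on Jul 4.
Add 11 hours 10 minutes leg 1 → 05:40 UTC (Jul 5).
Add 4 hours and 45 minutes layover in Anvik Crossing → 10:25 UTC.
Add 14 hours 45 minutes leg 2 → 01:10 UTC (Jul 6).
Add 5 hours and 30 minutes layover in Dubai → 06:40 UTC.
Add 3 hours and 31 minutes leg 3 → 10:11 UTC.
Add 1 hour and 40 minutes layover in Bellhaven → 11:51 UTC.
Add 3 hours 10 minutes leg 4 → 15:01 UTC.
Sao Paulo is UTC−3:00, so local arrival = 15:01 − 3:00 = 12:01 on Jul 6.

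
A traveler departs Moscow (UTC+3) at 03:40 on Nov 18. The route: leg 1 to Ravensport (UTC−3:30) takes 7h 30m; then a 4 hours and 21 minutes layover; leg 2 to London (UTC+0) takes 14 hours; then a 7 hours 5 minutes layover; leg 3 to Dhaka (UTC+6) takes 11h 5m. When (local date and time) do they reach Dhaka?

Convert departure to UTC: 03:40 − 3:00 = 00:40 UTC on Nov 18.
Add 7 hours 30 minutes leg 1 → 08:10 UTC.
Add 4 hours 21 minutes layover in Ravensport → 12:31 UTC.
Add 14 hours leg 2 → 02:31 UTC (Nov 19).
Add 7 hours 5 minutes layover in London → 09:36 UTC.
Add 11 hours 5 minutes leg 3 → 20:41 UTC.
Dhaka is UTC+6:00, so local arrival = 20:41 + 6:00 = 02:41 on Nov 20.

02:41 on Nov 20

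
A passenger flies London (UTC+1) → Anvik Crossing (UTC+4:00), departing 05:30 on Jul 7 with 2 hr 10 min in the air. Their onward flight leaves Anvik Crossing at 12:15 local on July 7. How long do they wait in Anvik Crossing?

Convert departure to UTC: 05:30 − 1:00 = 04:30 UTC on Jul 7.
Add 2 hours and 10 minutes flight time → 06:40 UTC.
Anvik Crossing is UTC+4:00, so local arrival = 06:40 + 4:00 = 10:40 on Jul 7.
Layover = 12:15 − 10:40 = 1 hour 35 minutes.

1 hour 35 minutes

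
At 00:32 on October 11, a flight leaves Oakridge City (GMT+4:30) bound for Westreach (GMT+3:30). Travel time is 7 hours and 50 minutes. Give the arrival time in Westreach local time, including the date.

07:22 on October 11

Westreach is 1:00 behind Oakridge City.
After 7 hours and 50 minutes it is 08:22 in Oakridge City.
Shift by the zone difference: 08:22 − 1:00 = 07:22 on Oct 11 in Westreach.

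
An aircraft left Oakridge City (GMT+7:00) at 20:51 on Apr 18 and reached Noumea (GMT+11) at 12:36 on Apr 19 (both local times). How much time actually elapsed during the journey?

11 hours 45 minutes

Departure in UTC: 20:51 − 7:00 = 13:51 on Apr 18.
Arrival in UTC: 12:36 − 11:00 = 01:36 on Apr 19.
Elapsed = 01:36 − 13:51 (+1 day) = 11 hours 45 minutes.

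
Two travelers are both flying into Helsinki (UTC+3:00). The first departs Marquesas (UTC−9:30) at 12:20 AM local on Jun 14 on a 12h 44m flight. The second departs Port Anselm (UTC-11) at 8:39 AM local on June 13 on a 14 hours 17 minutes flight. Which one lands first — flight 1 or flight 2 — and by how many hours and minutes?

the second, by 12 hours 38 minutes

Flight 1 in UTC: 12:20 AM + 9:30 = 9:50 AM on Jun 14.
+12 hours 44 minutes → arrive 10:34 PM UTC on Jun 14.
Flight 2 in UTC: 8:39 AM + 11:00 = 7:39 PM on Jun 13.
+14 hours 17 minutes → arrive 9:56 AM UTC on Jun 14.
Flight 2 lands earlier by 12 hours 38 minutes.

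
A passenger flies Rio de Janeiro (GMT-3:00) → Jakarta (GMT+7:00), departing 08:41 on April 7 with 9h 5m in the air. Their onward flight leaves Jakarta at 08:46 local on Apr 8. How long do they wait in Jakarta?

Convert departure to UTC: 08:41 + 3:00 = 11:41 UTC on Apr 7.
Add 9 hours 5 minutes flight time → 20:46 UTC.
Jakarta is UTC+7:00, so local arrival = 20:46 + 7:00 = 03:46 on Apr 8.
Layover = 08:46 − 03:46 = 5 hours.

5 hours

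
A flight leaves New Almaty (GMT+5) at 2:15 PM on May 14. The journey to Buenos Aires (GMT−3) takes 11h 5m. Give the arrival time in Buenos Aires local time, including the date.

Convert departure to UTC: 2:15 PM − 5:00 = 9:15 AM UTC on May 14.
Add 11 hours and 5 minutes travel time → 8:20 PM UTC.
Buenos Aires is UTC−3:00, so local arrival = 8:20 PM − 3:00 = 5:20 PM on May 14.

5:20 PM on May 14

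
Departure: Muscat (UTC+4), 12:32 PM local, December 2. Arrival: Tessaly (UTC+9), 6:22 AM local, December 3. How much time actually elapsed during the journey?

Tessaly is 5:00 ahead of Muscat.
Clock-face elapsed time (ignoring zones) is 17 hours 50 minutes.
Actual elapsed = 17 hours 50 minutes − 5:00 = 12 hours 50 minutes.

12 hours 50 minutes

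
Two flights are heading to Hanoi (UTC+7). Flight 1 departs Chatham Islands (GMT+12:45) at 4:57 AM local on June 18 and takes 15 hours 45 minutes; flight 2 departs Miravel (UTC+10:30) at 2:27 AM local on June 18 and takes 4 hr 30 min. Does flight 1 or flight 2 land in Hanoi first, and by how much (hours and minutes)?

the second, by 11 hours 30 minutes

Flight 1 in UTC: 4:57 AM − 12:45 = 4:12 PM on Jun 17.
+15 hours and 45 minutes → arrive 7:57 AM UTC on Jun 18.
Flight 2 in UTC: 2:27 AM − 10:30 = 3:57 PM on Jun 17.
+4 hours 30 minutes → arrive 8:27 PM UTC on Jun 17.
Flight 2 lands earlier by 11 hours 30 minutes.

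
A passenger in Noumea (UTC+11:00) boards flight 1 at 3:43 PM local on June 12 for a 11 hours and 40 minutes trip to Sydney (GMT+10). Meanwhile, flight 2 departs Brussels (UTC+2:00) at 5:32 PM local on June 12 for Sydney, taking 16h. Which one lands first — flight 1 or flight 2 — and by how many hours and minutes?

the first, by 15 hours 9 minutes

Flight 1 in UTC: 3:43 PM − 11:00 = 4:43 AM on Jun 12.
+11 hours and 40 minutes → arrive 4:23 PM UTC on Jun 12.
Flight 2 in UTC: 5:32 PM − 2:00 = 3:32 PM on Jun 12.
+16 hours → arrive 7:32 AM UTC on Jun 13.
Flight 1 lands earlier by 15 hours 9 minutes.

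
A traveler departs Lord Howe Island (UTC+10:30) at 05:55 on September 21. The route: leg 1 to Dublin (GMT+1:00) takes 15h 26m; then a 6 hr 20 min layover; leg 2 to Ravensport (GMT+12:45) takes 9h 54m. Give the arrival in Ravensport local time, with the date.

15:50 on September 22

Convert departure to UTC: 05:55 − 10:30 = 19:25 UTC on Sep 20.
Add 15 hours 26 minutes leg 1 → 10:51 UTC (Sep 21).
Add 6 hours 20 minutes layover in Dublin → 17:11 UTC.
Add 9 hours 54 minutes leg 2 → 03:05 UTC (Sep 22).
Ravensport is UTC+12:45, so local arrival = 03:05 + 12:45 = 15:50 on Sep 22.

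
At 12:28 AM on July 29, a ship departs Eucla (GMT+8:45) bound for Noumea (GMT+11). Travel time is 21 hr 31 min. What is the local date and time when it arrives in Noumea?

Convert departure to UTC: 12:28 AM − 8:45 = 3:43 PM UTC on Jul 28.
Add 21 hours 31 minutes travel time → 1:14 PM UTC (Jul 29).
Noumea is UTC+11:00, so local arrival = 1:14 PM + 11:00 = 12:14 AM on Jul 30.

12:14 AM on July 30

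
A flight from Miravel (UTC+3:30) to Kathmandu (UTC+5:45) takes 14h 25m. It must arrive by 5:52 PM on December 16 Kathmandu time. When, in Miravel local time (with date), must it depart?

Target arrival in UTC: 5:52 PM − 5:45 = 12:07 PM on Dec 16.
Subtract 14 hours 25 minutes → departure 9:42 PM UTC on Dec 15.
Miravel is UTC+3:30: 9:42 PM + 3:30 = 1:12 AM on Dec 16.

1:12 AM on December 16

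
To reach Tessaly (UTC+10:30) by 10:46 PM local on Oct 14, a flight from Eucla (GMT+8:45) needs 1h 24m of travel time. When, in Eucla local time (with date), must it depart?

Target arrival in UTC: 10:46 PM − 10:30 = 12:16 PM on Oct 14.
Subtract 1 hour and 24 minutes → departure 10:52 AM UTC on Oct 14.
Eucla is UTC+8:45: 10:52 AM + 8:45 = 7:37 PM on Oct 14.

7:37 PM on Oct 14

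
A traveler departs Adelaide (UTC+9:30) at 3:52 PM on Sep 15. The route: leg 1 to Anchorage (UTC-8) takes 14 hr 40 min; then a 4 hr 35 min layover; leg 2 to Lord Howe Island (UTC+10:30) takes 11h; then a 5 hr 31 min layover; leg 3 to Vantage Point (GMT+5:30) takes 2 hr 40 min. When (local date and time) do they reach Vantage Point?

2:18 AM on Sep 17

Convert departure to UTC: 3:52 PM − 9:30 = 6:22 AM UTC on Sep 15.
Add 14 hours and 40 minutes leg 1 → 9:02 PM UTC.
Add 4 hours and 35 minutes layover in Anchorage → 1:37 AM UTC (Sep 16).
Add 11 hours leg 2 → 12:37 PM UTC.
Add 5 hours and 31 minutes layover in Lord Howe Island → 6:08 PM UTC.
Add 2 hours and 40 minutes leg 3 → 8:48 PM UTC.
Vantage Point is UTC+5:30, so local arrival = 8:48 PM + 5:30 = 2:18 AM on Sep 17.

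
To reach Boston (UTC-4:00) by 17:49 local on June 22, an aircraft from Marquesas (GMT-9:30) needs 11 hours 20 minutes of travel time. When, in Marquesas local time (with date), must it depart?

Target arrival in UTC: 17:49 + 4:00 = 21:49 on Jun 22.
Subtract 11 hours 20 minutes → departure 10:29 UTC on Jun 22.
Marquesas is UTC−9:30: 10:29 − 9:30 = 00:59 on Jun 22.

00:59 on June 22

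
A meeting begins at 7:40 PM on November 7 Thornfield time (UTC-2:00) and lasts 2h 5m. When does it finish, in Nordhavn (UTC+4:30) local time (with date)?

4:15 AM on November 8

Convert start to UTC: 7:40 PM + 2:00 = 9:40 PM UTC on Nov 7.
Add 2 hours and 5 minutes duration → 11:45 PM UTC.
Nordhavn is UTC+4:30, so local end time = 11:45 PM + 4:30 = 4:15 AM on Nov 8.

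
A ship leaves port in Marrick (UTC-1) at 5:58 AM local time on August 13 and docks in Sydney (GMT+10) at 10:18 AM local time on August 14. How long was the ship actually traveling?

Sydney is 11:00 ahead of Marrick.
Clock-face elapsed time (ignoring zones) is 28 hours 20 minutes.
Actual elapsed = 28 hours 20 minutes − 11:00 = 17 hours 20 minutes.

17 hours 20 minutes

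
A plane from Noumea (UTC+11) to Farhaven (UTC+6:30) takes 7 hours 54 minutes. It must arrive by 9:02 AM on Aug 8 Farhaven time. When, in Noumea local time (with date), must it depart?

Target arrival in UTC: 9:02 AM − 6:30 = 2:32 AM on Aug 8.
Subtract 7 hours 54 minutes → departure 6:38 PM UTC on Aug 7.
Noumea is UTC+11:00: 6:38 PM + 11:00 = 5:38 AM on Aug 8.

5:38 AM on August 8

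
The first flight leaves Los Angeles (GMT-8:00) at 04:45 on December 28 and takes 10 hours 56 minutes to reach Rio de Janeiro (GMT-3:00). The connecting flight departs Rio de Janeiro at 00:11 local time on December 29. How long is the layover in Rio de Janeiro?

3 hours 30 minutes

Convert departure to UTC: 04:45 + 8:00 = 12:45 UTC on Dec 28.
Add 10 hours and 56 minutes flight time → 23:41 UTC.
Rio de Janeiro is UTC−3:00, so local arrival = 23:41 − 3:00 = 20:41 on Dec 28.
Layover = 00:11 − 20:41 (+1 day) = 3 hours 30 minutes.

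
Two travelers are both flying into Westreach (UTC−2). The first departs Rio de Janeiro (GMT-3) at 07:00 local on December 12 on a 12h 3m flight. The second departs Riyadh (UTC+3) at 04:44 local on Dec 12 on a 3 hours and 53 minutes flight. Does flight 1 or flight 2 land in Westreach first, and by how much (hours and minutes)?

the second, by 16 hours 26 minutes

Flight 1 in UTC: 07:00 + 3:00 = 10:00 on Dec 12.
+12 hours and 3 minutes → arrive 22:03 UTC on Dec 12.
Flight 2 in UTC: 04:44 − 3:00 = 01:44 on Dec 12.
+3 hours and 53 minutes → arrive 05:37 UTC on Dec 12.
Flight 2 lands earlier by 16 hours 26 minutes.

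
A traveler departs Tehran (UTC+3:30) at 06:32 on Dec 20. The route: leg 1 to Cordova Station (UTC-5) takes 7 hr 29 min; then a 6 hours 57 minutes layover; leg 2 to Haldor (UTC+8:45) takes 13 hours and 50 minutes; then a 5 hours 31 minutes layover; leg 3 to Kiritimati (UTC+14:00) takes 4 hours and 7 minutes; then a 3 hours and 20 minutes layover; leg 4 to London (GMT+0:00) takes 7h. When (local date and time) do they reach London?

Convert departure to UTC: 06:32 − 3:30 = 03:02 UTC on Dec 20.
Add 7 hours and 29 minutes leg 1 → 10:31 UTC.
Add 6 hours 57 minutes layover in Cordova Station → 17:28 UTC.
Add 13 hours 50 minutes leg 2 → 07:18 UTC (Dec 21).
Add 5 hours 31 minutes layover in Haldor → 12:49 UTC.
Add 4 hours and 7 minutes leg 3 → 16:56 UTC.
Add 3 hours and 20 minutes layover in Kiritimati → 20:16 UTC.
Add 7 hours leg 4 → 03:16 UTC (Dec 22).
London is UTC+0, so local arrival is the same: 03:16 on Dec 22.

03:16 on Dec 22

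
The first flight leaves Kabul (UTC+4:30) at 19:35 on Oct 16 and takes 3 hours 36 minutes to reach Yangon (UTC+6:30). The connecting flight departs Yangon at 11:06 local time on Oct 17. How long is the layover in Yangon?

9 hours 55 minutes

Convert departure to UTC: 19:35 − 4:30 = 15:05 UTC on Oct 16.
Add 3 hours 36 minutes flight time → 18:41 UTC.
Yangon is UTC+6:30, so local arrival = 18:41 + 6:30 = 01:11 on Oct 17.
Layover = 11:06 − 01:11 = 9 hours 55 minutes.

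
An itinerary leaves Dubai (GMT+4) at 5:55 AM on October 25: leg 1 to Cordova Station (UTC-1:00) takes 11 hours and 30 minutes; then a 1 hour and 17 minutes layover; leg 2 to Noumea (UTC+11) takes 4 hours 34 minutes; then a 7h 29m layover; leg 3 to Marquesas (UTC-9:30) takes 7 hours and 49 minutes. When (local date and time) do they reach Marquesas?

Convert departure to UTC: 5:55 AM − 4:00 = 1:55 AM UTC on Oct 25.
Add 11 hours and 30 minutes leg 1 → 1:25 PM UTC.
Add 1 hour 17 minutes layover in Cordova Station → 2:42 PM UTC.
Add 4 hours and 34 minutes leg 2 → 7:16 PM UTC.
Add 7 hours and 29 minutes layover in Noumea → 2:45 AM UTC (Oct 26).
Add 7 hours and 49 minutes leg 3 → 10:34 AM UTC.
Marquesas is UTC−9:30, so local arrival = 10:34 AM − 9:30 = 1:04 AM on Oct 26.

1:04 AM on October 26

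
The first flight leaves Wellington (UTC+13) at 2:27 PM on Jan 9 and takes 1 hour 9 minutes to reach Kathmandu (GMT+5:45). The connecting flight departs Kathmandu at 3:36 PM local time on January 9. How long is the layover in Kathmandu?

Convert departure to UTC: 2:27 PM − 13:00 = 1:27 AM UTC on Jan 9.
Add 1 hour and 9 minutes flight time → 2:36 AM UTC.
Kathmandu is UTC+5:45, so local arrival = 2:36 AM + 5:45 = 8:21 AM on Jan 9.
Layover = 3:36 PM − 8:21 AM = 7 hours 15 minutes.

7 hours 15 minutes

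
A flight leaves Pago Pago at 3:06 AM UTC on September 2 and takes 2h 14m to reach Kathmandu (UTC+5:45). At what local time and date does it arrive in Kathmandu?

Departure is given in UTC: 3:06 AM on Sep 2.
Add 2 hours and 14 minutes → 5:20 AM UTC.
Kathmandu is UTC+5:45: 5:20 AM + 5:45 = 11:05 AM on Sep 2.

11:05 AM on September 2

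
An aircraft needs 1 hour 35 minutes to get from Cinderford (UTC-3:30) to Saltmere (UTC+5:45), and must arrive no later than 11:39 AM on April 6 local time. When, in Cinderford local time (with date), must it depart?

Target arrival in UTC: 11:39 AM − 5:45 = 5:54 AM on Apr 6.
Subtract 1 hour 35 minutes → departure 4:19 AM UTC on Apr 6.
Cinderford is UTC−3:30: 4:19 AM − 3:30 = 12:49 AM on Apr 6.

12:49 AM on Apr 6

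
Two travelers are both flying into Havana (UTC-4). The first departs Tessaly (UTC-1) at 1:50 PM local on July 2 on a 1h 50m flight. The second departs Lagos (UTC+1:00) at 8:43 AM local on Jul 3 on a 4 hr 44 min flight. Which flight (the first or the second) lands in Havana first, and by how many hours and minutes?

Flight 1 in UTC: 1:50 PM + 1:00 = 2:50 PM on Jul 2.
+1 hour and 50 minutes → arrive 4:40 PM UTC on Jul 2.
Flight 2 in UTC: 8:43 AM − 1:00 = 7:43 AM on Jul 3.
+4 hours 44 minutes → arrive 12:27 PM UTC on Jul 3.
Flight 1 lands earlier by 19 hours 47 minutes.

the first, by 19 hours 47 minutes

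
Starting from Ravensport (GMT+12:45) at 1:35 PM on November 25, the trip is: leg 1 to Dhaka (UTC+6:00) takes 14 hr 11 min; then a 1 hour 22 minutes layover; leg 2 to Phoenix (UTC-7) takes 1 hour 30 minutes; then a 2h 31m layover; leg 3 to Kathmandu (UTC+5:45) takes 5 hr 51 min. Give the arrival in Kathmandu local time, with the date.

Convert departure to UTC: 1:35 PM − 12:45 = 12:50 AM UTC on Nov 25.
Add 14 hours 11 minutes leg 1 → 3:01 PM UTC.
Add 1 hour and 22 minutes layover in Dhaka → 4:23 PM UTC.
Add 1 hour and 30 minutes leg 2 → 5:53 PM UTC.
Add 2 hours 31 minutes layover in Phoenix → 8:24 PM UTC.
Add 5 hours and 51 minutes leg 3 → 2:15 AM UTC (Nov 26).
Kathmandu is UTC+5:45, so local arrival = 2:15 AM + 5:45 = 8:00 AM on Nov 26.

8:00 AM on November 26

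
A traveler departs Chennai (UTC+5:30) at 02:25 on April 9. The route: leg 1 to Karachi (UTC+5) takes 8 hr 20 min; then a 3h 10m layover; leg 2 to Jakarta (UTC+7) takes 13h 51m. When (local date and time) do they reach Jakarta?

Convert departure to UTC: 02:25 − 5:30 = 20:55 UTC on Apr 8.
Add 8 hours 20 minutes leg 1 → 05:15 UTC (Apr 9).
Add 3 hours 10 minutes layover in Karachi → 08:25 UTC.
Add 13 hours and 51 minutes leg 2 → 22:16 UTC.
Jakarta is UTC+7:00, so local arrival = 22:16 + 7:00 = 05:16 on Apr 10.

05:16 on Apr 10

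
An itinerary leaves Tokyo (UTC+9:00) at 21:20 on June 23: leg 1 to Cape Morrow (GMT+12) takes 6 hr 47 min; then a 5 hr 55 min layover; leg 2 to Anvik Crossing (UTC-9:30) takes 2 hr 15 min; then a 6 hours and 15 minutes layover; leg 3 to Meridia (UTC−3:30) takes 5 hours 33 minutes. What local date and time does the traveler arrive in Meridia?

11:35 on June 24

Convert departure to UTC: 21:20 − 9:00 = 12:20 UTC on Jun 23.
Add 6 hours and 47 minutes leg 1 → 19:07 UTC.
Add 5 hours 55 minutes layover in Cape Morrow → 01:02 UTC (Jun 24).
Add 2 hours and 15 minutes leg 2 → 03:17 UTC.
Add 6 hours 15 minutes layover in Anvik Crossing → 09:32 UTC.
Add 5 hours and 33 minutes leg 3 → 15:05 UTC.
Meridia is UTC−3:30, so local arrival = 15:05 − 3:30 = 11:35 on Jun 24.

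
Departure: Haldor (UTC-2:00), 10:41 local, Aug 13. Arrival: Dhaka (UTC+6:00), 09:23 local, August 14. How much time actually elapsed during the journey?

Dhaka is 8:00 ahead of Haldor.
Clock-face elapsed time (ignoring zones) is 22 hours 42 minutes.
Actual elapsed = 22 hours 42 minutes − 8:00 = 14 hours 42 minutes.

14 hours 42 minutes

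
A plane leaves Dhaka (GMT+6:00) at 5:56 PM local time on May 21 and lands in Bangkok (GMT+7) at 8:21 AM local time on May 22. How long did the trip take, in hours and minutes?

13 hours 25 minutes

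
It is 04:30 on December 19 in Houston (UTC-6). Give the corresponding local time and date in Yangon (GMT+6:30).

In UTC: 04:30 + 6:00 = 10:30 on Dec 19.
Yangon is UTC+6:30: 10:30 + 6:30 = 17:00 on Dec 19.

17:00 on December 19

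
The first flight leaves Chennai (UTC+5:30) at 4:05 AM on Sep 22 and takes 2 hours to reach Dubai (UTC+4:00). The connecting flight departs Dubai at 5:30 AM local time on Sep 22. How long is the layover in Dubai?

Convert departure to UTC: 4:05 AM − 5:30 = 10:35 PM UTC on Sep 21.
Add 2 hours flight time → 12:35 AM UTC (Sep 22).
Dubai is UTC+4:00, so local arrival = 12:35 AM + 4:00 = 4:35 AM on Sep 22.
Layover = 5:30 AM − 4:35 AM = 55 minutes.

55 minutes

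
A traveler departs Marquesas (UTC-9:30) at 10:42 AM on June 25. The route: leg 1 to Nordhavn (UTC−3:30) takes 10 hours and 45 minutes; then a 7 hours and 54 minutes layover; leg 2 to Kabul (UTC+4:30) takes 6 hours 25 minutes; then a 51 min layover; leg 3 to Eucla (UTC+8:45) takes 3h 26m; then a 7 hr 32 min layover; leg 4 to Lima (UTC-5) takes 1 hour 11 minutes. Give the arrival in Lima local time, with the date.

5:16 AM on June 27

Convert departure to UTC: 10:42 AM + 9:30 = 8:12 PM UTC on Jun 25.
Add 10 hours 45 minutes leg 1 → 6:57 AM UTC (Jun 26).
Add 7 hours and 54 minutes layover in Nordhavn → 2:51 PM UTC.
Add 6 hours and 25 minutes leg 2 → 9:16 PM UTC.
Add 51 minutes layover in Kabul → 10:07 PM UTC.
Add 3 hours 26 minutes leg 3 → 1:33 AM UTC (Jun 27).
Add 7 hours and 32 minutes layover in Eucla → 9:05 AM UTC.
Add 1 hour and 11 minutes leg 4 → 10:16 AM UTC.
Lima is UTC−5:00, so local arrival = 10:16 AM − 5:00 = 5:16 AM on Jun 27.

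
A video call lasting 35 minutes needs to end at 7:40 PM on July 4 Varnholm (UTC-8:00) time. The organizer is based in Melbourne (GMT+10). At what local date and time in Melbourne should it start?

1:05 PM on Jul 5

Target end time in UTC: 7:40 PM + 8:00 = 3:40 AM on Jul 5.
Subtract 35 minutes → start 3:05 AM UTC on Jul 5.
Melbourne is UTC+10:00: 3:05 AM + 10:00 = 1:05 PM on Jul 5.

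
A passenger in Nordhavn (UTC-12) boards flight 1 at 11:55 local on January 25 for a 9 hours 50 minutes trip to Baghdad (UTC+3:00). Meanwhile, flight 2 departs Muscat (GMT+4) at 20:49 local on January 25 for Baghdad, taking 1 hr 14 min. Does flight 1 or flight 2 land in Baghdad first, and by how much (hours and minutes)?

Flight 1 in UTC: 11:55 + 12:00 = 23:55 on Jan 25.
+9 hours and 50 minutes → arrive 09:45 UTC on Jan 26.
Flight 2 in UTC: 20:49 − 4:00 = 16:49 on Jan 25.
+1 hour and 14 minutes → arrive 18:03 UTC on Jan 25.
Flight 2 lands earlier by 15 hours 42 minutes.

the second, by 15 hours 42 minutes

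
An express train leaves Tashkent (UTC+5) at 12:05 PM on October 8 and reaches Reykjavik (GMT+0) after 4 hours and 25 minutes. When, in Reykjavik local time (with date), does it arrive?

11:30 AM on Oct 8

Convert departure to UTC: 12:05 PM − 5:00 = 7:05 AM UTC on Oct 8.
Add 4 hours and 25 minutes travel time → 11:30 AM UTC.
Reykjavik is UTC+0, so local arrival is the same: 11:30 AM on Oct 8.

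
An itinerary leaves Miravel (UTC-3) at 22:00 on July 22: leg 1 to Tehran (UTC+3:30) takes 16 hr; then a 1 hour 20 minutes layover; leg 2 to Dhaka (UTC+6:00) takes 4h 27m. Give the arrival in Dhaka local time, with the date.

04:47 on July 24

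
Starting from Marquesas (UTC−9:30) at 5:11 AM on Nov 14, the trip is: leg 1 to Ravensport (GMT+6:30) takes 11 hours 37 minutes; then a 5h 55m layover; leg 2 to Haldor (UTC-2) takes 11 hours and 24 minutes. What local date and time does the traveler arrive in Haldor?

5:37 PM on Nov 15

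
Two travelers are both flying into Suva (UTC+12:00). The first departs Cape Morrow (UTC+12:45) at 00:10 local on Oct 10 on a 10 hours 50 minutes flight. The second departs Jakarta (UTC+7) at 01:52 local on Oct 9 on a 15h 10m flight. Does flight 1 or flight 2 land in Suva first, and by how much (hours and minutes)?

Flight 1 in UTC: 00:10 − 12:45 = 11:25 on Oct 9.
+10 hours and 50 minutes → arrive 22:15 UTC on Oct 9.
Flight 2 in UTC: 01:52 − 7:00 = 18:52 on Oct 8.
+15 hours and 10 minutes → arrive 10:02 UTC on Oct 9.
Flight 2 lands earlier by 12 hours 13 minutes.

the second, by 12 hours 13 minutes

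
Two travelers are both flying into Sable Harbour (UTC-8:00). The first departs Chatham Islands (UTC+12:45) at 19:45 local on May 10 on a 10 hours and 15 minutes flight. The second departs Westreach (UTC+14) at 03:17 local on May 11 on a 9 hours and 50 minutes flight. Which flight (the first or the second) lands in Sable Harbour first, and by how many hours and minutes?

the first, by 5 hours 52 minutes

Flight 1 in UTC: 19:45 − 12:45 = 07:00 on May 10.
+10 hours and 15 minutes → arrive 17:15 UTC on May 10.
Flight 2 in UTC: 03:17 − 14:00 = 13:17 on May 10.
+9 hours and 50 minutes → arrive 23:07 UTC on May 10.
Flight 1 lands earlier by 5 hours 52 minutes.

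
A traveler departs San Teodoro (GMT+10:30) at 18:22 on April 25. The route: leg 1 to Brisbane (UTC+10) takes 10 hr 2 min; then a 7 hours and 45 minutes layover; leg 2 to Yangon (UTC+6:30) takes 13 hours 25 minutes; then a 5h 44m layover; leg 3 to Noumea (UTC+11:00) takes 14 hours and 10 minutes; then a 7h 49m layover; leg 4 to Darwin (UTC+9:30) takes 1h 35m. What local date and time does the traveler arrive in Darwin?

Convert departure to UTC: 18:22 − 10:30 = 07:52 UTC on Apr 25.
Add 10 hours and 2 minutes leg 1 → 17:54 UTC.
Add 7 hours 45 minutes layover in Brisbane → 01:39 UTC (Apr 26).
Add 13 hours 25 minutes leg 2 → 15:04 UTC.
Add 5 hours and 44 minutes layover in Yangon → 20:48 UTC.
Add 14 hours and 10 minutes leg 3 → 10:58 UTC (Apr 27).
Add 7 hours 49 minutes layover in Noumea → 18:47 UTC.
Add 1 hour 35 minutes leg 4 → 20:22 UTC.
Darwin is UTC+9:30, so local arrival = 20:22 + 9:30 = 05:52 on Apr 28.

05:52 on April 28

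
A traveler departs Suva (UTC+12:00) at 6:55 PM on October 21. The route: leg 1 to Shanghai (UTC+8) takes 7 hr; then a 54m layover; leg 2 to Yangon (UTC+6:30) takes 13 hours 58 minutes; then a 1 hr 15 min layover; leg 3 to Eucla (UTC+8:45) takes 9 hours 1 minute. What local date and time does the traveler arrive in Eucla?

Convert departure to UTC: 6:55 PM − 12:00 = 6:55 AM UTC on Oct 21.
Add 7 hours leg 1 → 1:55 PM UTC.
Add 54 minutes layover in Shanghai → 2:49 PM UTC.
Add 13 hours 58 minutes leg 2 → 4:47 AM UTC (Oct 22).
Add 1 hour 15 minutes layover in Yangon → 6:02 AM UTC.
Add 9 hours 1 minute leg 3 → 3:03 PM UTC.
Eucla is UTC+8:45, so local arrival = 3:03 PM + 8:45 = 11:48 PM on Oct 22.

11:48 PM on October 22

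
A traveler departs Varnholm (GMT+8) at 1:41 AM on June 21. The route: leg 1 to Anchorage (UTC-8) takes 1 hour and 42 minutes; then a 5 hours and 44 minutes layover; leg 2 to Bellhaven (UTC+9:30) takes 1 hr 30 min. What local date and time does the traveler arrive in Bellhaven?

12:07 PM on June 21

Convert departure to UTC: 1:41 AM − 8:00 = 5:41 PM UTC on Jun 20.
Add 1 hour and 42 minutes leg 1 → 7:23 PM UTC.
Add 5 hours 44 minutes layover in Anchorage → 1:07 AM UTC (Jun 21).
Add 1 hour 30 minutes leg 2 → 2:37 AM UTC.
Bellhaven is UTC+9:30, so local arrival = 2:37 AM + 9:30 = 12:07 PM on Jun 21.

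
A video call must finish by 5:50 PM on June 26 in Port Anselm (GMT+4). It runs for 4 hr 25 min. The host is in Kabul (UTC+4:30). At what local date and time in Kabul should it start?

1:55 PM on Jun 26

Target end time in UTC: 5:50 PM − 4:00 = 1:50 PM on Jun 26.
Subtract 4 hours and 25 minutes → start 9:25 AM UTC on Jun 26.
Kabul is UTC+4:30: 9:25 AM + 4:30 = 1:55 PM on Jun 26.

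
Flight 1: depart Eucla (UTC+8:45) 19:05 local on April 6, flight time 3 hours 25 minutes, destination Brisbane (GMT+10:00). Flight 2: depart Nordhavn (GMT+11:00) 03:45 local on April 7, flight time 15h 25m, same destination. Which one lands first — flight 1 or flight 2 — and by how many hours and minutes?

Flight 1 in UTC: 19:05 − 8:45 = 10:20 on Apr 6.
+3 hours and 25 minutes → arrive 13:45 UTC on Apr 6.
Flight 2 in UTC: 03:45 − 11:00 = 16:45 on Apr 6.
+15 hours 25 minutes → arrive 08:10 UTC on Apr 7.
Flight 1 lands earlier by 18 hours 25 minutes.

the first, by 18 hours 25 minutes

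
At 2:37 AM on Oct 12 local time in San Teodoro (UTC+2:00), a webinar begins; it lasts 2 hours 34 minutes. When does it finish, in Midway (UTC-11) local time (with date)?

4:11 PM on October 11

Convert start to UTC: 2:37 AM − 2:00 = 12:37 AM UTC on Oct 12.
Add 2 hours 34 minutes duration → 3:11 AM UTC.
Midway is UTC−11:00, so local end time = 3:11 AM − 11:00 = 4:11 PM on Oct 11.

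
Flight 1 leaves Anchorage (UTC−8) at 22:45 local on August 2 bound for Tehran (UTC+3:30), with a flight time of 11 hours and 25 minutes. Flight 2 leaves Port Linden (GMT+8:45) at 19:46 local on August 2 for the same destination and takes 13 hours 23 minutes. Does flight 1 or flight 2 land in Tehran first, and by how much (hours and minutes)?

the second, by 17 hours 46 minutes

Flight 1 in UTC: 22:45 + 8:00 = 06:45 on Aug 3.
+11 hours and 25 minutes → arrive 18:10 UTC on Aug 3.
Flight 2 in UTC: 19:46 − 8:45 = 11:01 on Aug 2.
+13 hours and 23 minutes → arrive 00:24 UTC on Aug 3.
Flight 2 lands earlier by 17 hours 46 minutes.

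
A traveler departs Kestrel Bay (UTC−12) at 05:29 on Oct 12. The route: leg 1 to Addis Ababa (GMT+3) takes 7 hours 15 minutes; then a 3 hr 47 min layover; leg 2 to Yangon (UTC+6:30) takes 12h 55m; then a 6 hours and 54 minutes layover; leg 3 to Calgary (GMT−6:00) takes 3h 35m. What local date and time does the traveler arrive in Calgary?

Convert departure to UTC: 05:29 + 12:00 = 17:29 UTC on Oct 12.
Add 7 hours and 15 minutes leg 1 → 00:44 UTC (Oct 13).
Add 3 hours and 47 minutes layover in Addis Ababa → 04:31 UTC.
Add 12 hours and 55 minutes leg 2 → 17:26 UTC.
Add 6 hours 54 minutes layover in Yangon → 00:20 UTC (Oct 14).
Add 3 hours and 35 minutes leg 3 → 03:55 UTC.
Calgary is UTC−6:00, so local arrival = 03:55 − 6:00 = 21:55 on Oct 13.

21:55 on Oct 13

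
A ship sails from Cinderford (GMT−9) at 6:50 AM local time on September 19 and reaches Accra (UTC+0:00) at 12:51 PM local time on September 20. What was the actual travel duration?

21 hours 1 minute

Departure in UTC: 6:50 AM + 9:00 = 3:50 PM on Sep 19.
Arrival is already UTC: 12:51 PM on Sep 20.
Elapsed = 12:51 PM − 3:50 PM (+1 day) = 21 hours 1 minute.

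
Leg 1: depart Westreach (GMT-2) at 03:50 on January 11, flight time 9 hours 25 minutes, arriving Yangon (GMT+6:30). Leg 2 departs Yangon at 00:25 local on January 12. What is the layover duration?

2 hours 40 minutes

Convert departure to UTC: 03:50 + 2:00 = 05:50 UTC on Jan 11.
Add 9 hours 25 minutes flight time → 15:15 UTC.
Yangon is UTC+6:30, so local arrival = 15:15 + 6:30 = 21:45 on Jan 11.
Layover = 00:25 − 21:45 (+1 day) = 2 hours 40 minutes.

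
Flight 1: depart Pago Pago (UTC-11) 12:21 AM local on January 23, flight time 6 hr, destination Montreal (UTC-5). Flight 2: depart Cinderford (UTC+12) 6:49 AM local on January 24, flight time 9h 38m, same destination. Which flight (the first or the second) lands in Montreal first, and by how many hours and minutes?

the first, by 11 hours 6 minutes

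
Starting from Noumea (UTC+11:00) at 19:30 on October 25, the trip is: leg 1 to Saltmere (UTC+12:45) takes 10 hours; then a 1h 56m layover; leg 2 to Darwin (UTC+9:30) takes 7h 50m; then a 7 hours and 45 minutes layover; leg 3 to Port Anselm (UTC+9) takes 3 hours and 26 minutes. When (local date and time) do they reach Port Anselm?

Convert departure to UTC: 19:30 − 11:00 = 08:30 UTC on Oct 25.
Add 10 hours leg 1 → 18:30 UTC.
Add 1 hour 56 minutes layover in Saltmere → 20:26 UTC.
Add 7 hours 50 minutes leg 2 → 04:16 UTC (Oct 26).
Add 7 hours and 45 minutes layover in Darwin → 12:01 UTC.
Add 3 hours 26 minutes leg 3 → 15:27 UTC.
Port Anselm is UTC+9:00, so local arrival = 15:27 + 9:00 = 00:27 on Oct 27.

00:27 on Oct 27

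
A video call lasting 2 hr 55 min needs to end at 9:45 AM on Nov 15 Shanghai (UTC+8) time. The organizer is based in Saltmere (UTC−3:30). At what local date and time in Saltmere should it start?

7:20 PM on November 14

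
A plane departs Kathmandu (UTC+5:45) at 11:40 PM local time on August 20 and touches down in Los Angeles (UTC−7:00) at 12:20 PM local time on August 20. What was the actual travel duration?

Los Angeles is 12:45 behind Kathmandu.
Clock-face elapsed time (ignoring zones) is −11 hours 20 minutes.
Actual elapsed = −11 hours 20 minutes + 12:45 = 1 hour 25 minutes.

1 hour 25 minutes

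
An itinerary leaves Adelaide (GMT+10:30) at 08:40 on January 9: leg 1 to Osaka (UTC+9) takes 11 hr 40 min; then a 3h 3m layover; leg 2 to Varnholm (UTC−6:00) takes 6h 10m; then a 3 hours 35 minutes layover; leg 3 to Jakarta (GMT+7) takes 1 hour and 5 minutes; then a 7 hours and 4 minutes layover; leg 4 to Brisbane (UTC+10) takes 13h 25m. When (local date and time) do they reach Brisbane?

06:12 on Jan 11

Convert departure to UTC: 08:40 − 10:30 = 22:10 UTC on Jan 8.
Add 11 hours and 40 minutes leg 1 → 09:50 UTC (Jan 9).
Add 3 hours 3 minutes layover in Osaka → 12:53 UTC.
Add 6 hours and 10 minutes leg 2 → 19:03 UTC.
Add 3 hours 35 minutes layover in Varnholm → 22:38 UTC.
Add 1 hour 5 minutes leg 3 → 23:43 UTC.
Add 7 hours and 4 minutes layover in Jakarta → 06:47 UTC (Jan 10).
Add 13 hours and 25 minutes leg 4 → 20:12 UTC.
Brisbane is UTC+10:00, so local arrival = 20:12 + 10:00 = 06:12 on Jan 11.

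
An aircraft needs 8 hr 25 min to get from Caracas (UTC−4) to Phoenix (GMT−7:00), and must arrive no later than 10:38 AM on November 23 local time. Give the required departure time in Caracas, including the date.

5:13 AM on November 23

Target arrival in UTC: 10:38 AM + 7:00 = 5:38 PM on Nov 23.
Subtract 8 hours 25 minutes → departure 9:13 AM UTC on Nov 23.
Caracas is UTC−4:00: 9:13 AM − 4:00 = 5:13 AM on Nov 23.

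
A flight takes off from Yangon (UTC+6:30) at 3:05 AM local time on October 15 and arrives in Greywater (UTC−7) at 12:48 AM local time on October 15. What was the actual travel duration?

11 hours 13 minutes

Departure in UTC: 3:05 AM − 6:30 = 8:35 PM on Oct 14.
Arrival in UTC: 12:48 AM + 7:00 = 7:48 AM on Oct 15.
Elapsed = 7:48 AM − 8:35 PM (+1 day) = 11 hours 13 minutes.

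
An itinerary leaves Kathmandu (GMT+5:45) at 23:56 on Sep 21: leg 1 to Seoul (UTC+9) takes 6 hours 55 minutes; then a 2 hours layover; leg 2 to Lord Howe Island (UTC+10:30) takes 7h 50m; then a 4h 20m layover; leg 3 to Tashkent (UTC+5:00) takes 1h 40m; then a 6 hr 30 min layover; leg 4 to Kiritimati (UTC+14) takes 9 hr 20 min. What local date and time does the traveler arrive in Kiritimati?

Convert departure to UTC: 23:56 − 5:45 = 18:11 UTC on Sep 21.
Add 6 hours 55 minutes leg 1 → 01:06 UTC (Sep 22).
Add 2 hours layover in Seoul → 03:06 UTC.
Add 7 hours 50 minutes leg 2 → 10:56 UTC.
Add 4 hours 20 minutes layover in Lord Howe Island → 15:16 UTC.
Add 1 hour and 40 minutes leg 3 → 16:56 UTC.
Add 6 hours and 30 minutes layover in Tashkent → 23:26 UTC.
Add 9 hours and 20 minutes leg 4 → 08:46 UTC (Sep 23).
Kiritimati is UTC+14:00, so local arrival = 08:46 + 14:00 = 22:46 on Sep 23.

22:46 on September 23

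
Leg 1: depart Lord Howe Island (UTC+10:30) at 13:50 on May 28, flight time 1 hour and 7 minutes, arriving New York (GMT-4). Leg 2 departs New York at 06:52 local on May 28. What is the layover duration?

Convert departure to UTC: 13:50 − 10:30 = 03:20 UTC on May 28.
Add 1 hour and 7 minutes flight time → 04:27 UTC.
New York is UTC−4:00, so local arrival = 04:27 − 4:00 = 00:27 on May 28.
Layover = 06:52 − 00:27 = 6 hours 25 minutes.

6 hours 25 minutes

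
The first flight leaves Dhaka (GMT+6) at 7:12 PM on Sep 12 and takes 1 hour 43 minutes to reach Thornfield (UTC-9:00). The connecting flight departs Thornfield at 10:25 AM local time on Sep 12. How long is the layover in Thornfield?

4 hours 30 minutes

Convert departure to UTC: 7:12 PM − 6:00 = 1:12 PM UTC on Sep 12.
Add 1 hour 43 minutes flight time → 2:55 PM UTC.
Thornfield is UTC−9:00, so local arrival = 2:55 PM − 9:00 = 5:55 AM on Sep 12.
Layover = 10:25 AM − 5:55 AM = 4 hours 30 minutes.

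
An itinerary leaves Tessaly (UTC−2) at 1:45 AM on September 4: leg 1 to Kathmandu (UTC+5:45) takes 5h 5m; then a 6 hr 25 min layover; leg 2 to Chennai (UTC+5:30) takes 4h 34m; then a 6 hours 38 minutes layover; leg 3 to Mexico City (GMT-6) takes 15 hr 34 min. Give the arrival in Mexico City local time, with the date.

12:01 PM on Sep 5

Convert departure to UTC: 1:45 AM + 2:00 = 3:45 AM UTC on Sep 4.
Add 5 hours 5 minutes leg 1 → 8:50 AM UTC.
Add 6 hours 25 minutes layover in Kathmandu → 3:15 PM UTC.
Add 4 hours and 34 minutes leg 2 → 7:49 PM UTC.
Add 6 hours 38 minutes layover in Chennai → 2:27 AM UTC (Sep 5).
Add 15 hours and 34 minutes leg 3 → 6:01 PM UTC.
Mexico City is UTC−6:00, so local arrival = 6:01 PM − 6:00 = 12:01 PM on Sep 5.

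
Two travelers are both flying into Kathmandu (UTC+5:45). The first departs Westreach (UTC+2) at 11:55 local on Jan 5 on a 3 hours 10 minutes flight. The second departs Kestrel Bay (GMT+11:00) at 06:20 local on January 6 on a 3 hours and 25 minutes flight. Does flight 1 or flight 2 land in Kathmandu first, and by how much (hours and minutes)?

the first, by 9 hours 40 minutes

Flight 1 in UTC: 11:55 − 2:00 = 09:55 on Jan 5.
+3 hours 10 minutes → arrive 13:05 UTC on Jan 5.
Flight 2 in UTC: 06:20 − 11:00 = 19:20 on Jan 5.
+3 hours and 25 minutes → arrive 22:45 UTC on Jan 5.
Flight 1 lands earlier by 9 hours 40 minutes.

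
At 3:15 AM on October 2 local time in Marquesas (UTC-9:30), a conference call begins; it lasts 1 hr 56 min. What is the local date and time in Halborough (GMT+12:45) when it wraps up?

Convert start to UTC: 3:15 AM + 9:30 = 12:45 PM UTC on Oct 2.
Add 1 hour and 56 minutes duration → 2:41 PM UTC.
Halborough is UTC+12:45, so local end time = 2:41 PM + 12:45 = 3:26 AM on Oct 3.

3:26 AM on October 3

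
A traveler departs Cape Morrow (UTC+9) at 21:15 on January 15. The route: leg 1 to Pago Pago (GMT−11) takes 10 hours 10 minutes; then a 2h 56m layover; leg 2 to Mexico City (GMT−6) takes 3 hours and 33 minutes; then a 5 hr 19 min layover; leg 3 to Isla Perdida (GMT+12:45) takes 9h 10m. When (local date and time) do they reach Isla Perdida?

Convert departure to UTC: 21:15 − 9:00 = 12:15 UTC on Jan 15.
Add 10 hours 10 minutes leg 1 → 22:25 UTC.
Add 2 hours 56 minutes layover in Pago Pago → 01:21 UTC (Jan 16).
Add 3 hours and 33 minutes leg 2 → 04:54 UTC.
Add 5 hours and 19 minutes layover in Mexico City → 10:13 UTC.
Add 9 hours and 10 minutes leg 3 → 19:23 UTC.
Isla Perdida is UTC+12:45, so local arrival = 19:23 + 12:45 = 08:08 on Jan 17.

08:08 on Jan 17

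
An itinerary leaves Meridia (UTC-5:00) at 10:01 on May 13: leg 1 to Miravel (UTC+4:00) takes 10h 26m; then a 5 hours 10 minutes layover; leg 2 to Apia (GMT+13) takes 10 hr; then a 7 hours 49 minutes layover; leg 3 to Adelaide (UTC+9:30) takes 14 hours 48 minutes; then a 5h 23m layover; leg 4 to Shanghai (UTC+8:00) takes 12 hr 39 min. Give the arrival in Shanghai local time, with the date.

17:16 on May 16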